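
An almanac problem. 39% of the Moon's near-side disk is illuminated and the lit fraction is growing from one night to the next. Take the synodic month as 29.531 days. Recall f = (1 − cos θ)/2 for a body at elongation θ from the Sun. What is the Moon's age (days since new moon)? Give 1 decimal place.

Invert f = (1 − cos θ)/2 to get cos θ = 1 − 2(0.39) = 0.220, hence θ₀ = arccos 0.220 = 77.3°.
Waxing ⇒ before full, so θ = 77.3°.
Age = 29.531 × 77.3°/360° ≈ 6.34 days.

6.3 days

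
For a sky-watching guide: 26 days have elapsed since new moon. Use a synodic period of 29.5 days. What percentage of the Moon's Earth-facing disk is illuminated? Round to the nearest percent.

13%

Phase angle: θ = 360°·(26 d)/(29.5 d) = 317.3°.
With cos θ = 0.735, the lit fraction is (1 − 0.735)/2 ≈ 0.133, so 13%.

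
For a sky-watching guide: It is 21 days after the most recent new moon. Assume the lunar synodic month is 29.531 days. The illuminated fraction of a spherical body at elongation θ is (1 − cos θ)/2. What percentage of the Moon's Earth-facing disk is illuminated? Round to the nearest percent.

62%

Phase angle: θ = 360°·(21 d)/(29.531 d) = 256.0°.
cos 256.0° = (-0.242), so f = (1 − (-0.242))/2 = 0.621, so 62%.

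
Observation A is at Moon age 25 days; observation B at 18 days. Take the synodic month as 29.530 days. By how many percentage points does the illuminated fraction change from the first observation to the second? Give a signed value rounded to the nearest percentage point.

θ₁ = 360° × 25/29.530 = 304.8°, f₁ = (1 − cos θ₁)/2 = 0.215.
θ₂ = 360° × 18/29.530 = 219.4°, f₂ = (1 − cos θ₂)/2 = 0.886.
Change = f₂ − f₁ = +0.671 → +67 percentage points.

+67 pp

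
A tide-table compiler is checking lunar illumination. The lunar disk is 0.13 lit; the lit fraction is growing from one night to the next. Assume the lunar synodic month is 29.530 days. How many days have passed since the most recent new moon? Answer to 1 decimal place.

3.5 days

From f = (1 − cos θ)/2: cos θ = 1 − 2×0.13 = 0.740; arccos → 42.3°.
The Moon is waxing (0°–180°), so θ = 42.3° directly.
At 360°/29.530 d per day, 42.3° corresponds to 3.47 days.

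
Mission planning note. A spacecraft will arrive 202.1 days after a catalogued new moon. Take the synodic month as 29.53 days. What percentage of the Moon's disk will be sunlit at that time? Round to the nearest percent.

202.1 d spans 6 complete synodic months (6 × 29.53 = 177.18 d) plus 24.92 d.
The Moon has covered 24.92/29.53 of its cycle, so θ ≈ 360° × 24.92/29.53 = 303.8°.
Illuminated fraction = (1 − cos 303.8°)/2 = (1 − 0.556)/2 ≈ 0.222, so 22%.

22%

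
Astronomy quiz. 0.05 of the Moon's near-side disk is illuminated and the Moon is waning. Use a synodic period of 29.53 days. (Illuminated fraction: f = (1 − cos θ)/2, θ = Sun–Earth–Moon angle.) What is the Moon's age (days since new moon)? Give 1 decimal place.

cos θ = 1 − 2f = 0.900, giving a principal value of 25.8°.
Since the Moon is past full (waning), take the reflex angle: θ = 360° − 25.8° = 334.2°.
Age = 29.53 × 334.2°/360° ≈ 27.41 days.

27.4 days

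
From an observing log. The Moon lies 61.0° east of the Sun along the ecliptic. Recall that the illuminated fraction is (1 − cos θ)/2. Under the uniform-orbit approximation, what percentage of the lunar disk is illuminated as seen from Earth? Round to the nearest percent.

26%

Half-versine of 61.0°: (1 − 0.485)/2 = 0.258, i.e. 26%.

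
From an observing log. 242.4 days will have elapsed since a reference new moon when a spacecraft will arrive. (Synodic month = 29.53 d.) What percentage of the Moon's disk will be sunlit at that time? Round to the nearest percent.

242.4 d spans 8 complete synodic months (8 × 29.53 = 236.24 d) plus 6.16 d.
The Moon has covered 6.16/29.53 of its cycle, so θ ≈ 360° × 6.16/29.53 = 75.1°.
With cos θ = 0.257, the lit fraction is (1 − 0.257)/2 ≈ 0.371, so 37%.

37%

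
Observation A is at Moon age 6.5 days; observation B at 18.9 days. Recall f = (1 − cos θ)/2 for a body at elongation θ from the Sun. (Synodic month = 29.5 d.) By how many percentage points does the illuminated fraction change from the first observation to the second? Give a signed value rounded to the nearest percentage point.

θ₁ = 360° × 6.5/29.5 = 79.3°, f₁ = (1 − cos θ₁)/2 = 0.407.
θ₂ = 360° × 18.9/29.5 = 230.6°, f₂ = (1 − cos θ₂)/2 = 0.817.
Change = f₂ − f₁ = +0.410 → +41 percentage points.

+41 pp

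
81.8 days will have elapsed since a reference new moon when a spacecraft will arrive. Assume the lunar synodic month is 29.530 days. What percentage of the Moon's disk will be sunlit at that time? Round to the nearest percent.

Reduce mod P: 81.8 − 2×29.530 = 22.74 d into the current lunation.
Phase angle: θ = 360°·(22.74 d)/(29.530 d) = 277.2°.
Illuminated fraction = (1 − cos 277.2°)/2 = (1 − 0.126)/2 ≈ 0.437, so 44%.

44%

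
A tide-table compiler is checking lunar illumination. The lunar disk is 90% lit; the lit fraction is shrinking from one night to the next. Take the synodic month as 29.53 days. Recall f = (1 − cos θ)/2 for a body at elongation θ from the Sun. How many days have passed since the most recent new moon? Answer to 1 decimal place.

17.8 days

Invert f = (1 − cos θ)/2 to get cos θ = 1 − 2(0.90) = -0.800, hence θ₀ = arccos -0.800 = 143.1°.
Waning ⇒ past full, so θ = 360° − 143.1° = 216.9°.
Age = 29.53 × 216.9°/360° ≈ 17.79 days.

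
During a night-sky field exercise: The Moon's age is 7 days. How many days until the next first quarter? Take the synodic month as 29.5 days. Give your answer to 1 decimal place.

0.4 days

First quarter is 0.25 of the way through the cycle: age 0.25 × 29.5 = 7.375 d.
So 0.375 days remain (7.375 − 7).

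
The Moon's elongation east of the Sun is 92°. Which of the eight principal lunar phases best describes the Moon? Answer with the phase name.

first quarter

92° lies in the first quarter sector of the 8-phase cycle.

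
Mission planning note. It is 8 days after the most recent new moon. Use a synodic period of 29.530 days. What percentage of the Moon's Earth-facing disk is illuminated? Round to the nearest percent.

57%

Elongation θ = 360° × 8/29.530 ≈ 97.5°.
With cos θ = (-0.131), the lit fraction is (1 − (-0.131))/2 ≈ 0.566, so 57%.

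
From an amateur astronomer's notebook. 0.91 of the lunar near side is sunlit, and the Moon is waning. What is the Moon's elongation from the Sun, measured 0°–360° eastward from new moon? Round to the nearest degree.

Invert f = (1 − cos θ)/2 to get cos θ = 1 − 2(0.91) = -0.820, hence θ₀ = arccos -0.820 = 145.1°.
Since the Moon is past full (waning), take the reflex angle: θ = 360° − 145.1° = 214.9°.

215°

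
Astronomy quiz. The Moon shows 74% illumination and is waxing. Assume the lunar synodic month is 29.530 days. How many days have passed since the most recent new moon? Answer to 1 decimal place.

cos θ = 1 − 2f = -0.480, giving a principal value of 118.7°.
The Moon is waxing (0°–180°), so θ = 118.7° directly.
That fraction of the synodic month is 118.7/360 × 29.530 d ≈ 9.74 d.

9.7 days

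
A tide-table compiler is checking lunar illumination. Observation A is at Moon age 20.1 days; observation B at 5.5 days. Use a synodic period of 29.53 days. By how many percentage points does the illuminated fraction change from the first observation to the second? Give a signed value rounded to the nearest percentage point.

First observation: θ = 360°·20.1/29.53 = 245.0°, so f = 0.711.
Second observation: θ = 67.1°, f = 0.305.
Δf = 0.305 − 0.711 = -0.406, i.e. -41 pp.

-41 pp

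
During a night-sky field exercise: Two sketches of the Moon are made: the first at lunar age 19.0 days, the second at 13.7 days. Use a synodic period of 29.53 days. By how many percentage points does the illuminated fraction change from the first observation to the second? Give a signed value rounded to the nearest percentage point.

+18 pp

θ₁ = 360° × 19.0/29.53 = 231.6°, f₁ = (1 − cos θ₁)/2 = 0.810.
θ₂ = 360° × 13.7/29.53 = 167.0°, f₂ = (1 − cos θ₂)/2 = 0.987.
Change = f₂ − f₁ = +0.177 → +18 percentage points.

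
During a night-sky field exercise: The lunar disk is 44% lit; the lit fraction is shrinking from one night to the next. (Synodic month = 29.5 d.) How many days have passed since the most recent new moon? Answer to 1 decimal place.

22.7 days

From f = (1 − cos θ)/2: cos θ = 1 − 2×0.44 = 0.120; arccos → 83.1°.
Since the Moon is past full (waning), take the reflex angle: θ = 360° − 83.1° = 276.9°.
Age = 29.5 × 276.9°/360° ≈ 22.69 days.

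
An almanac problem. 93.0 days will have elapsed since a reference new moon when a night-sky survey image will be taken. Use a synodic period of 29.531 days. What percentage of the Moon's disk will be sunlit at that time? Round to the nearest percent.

20%

Reduce mod P: 93.0 − 3×29.531 = 4.41 d into the current lunation.
Elongation θ = 360° × 4.41/29.531 ≈ 53.7°.
With cos θ = 0.592, the lit fraction is (1 − 0.592)/2 ≈ 0.204, so 20%.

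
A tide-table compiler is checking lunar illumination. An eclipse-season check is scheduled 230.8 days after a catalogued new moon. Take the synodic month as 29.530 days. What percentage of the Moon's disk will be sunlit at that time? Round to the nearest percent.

30%

230.8/29.530 = 7.816 lunations, so 7 complete cycles and 24.09 d into the next.
The Moon has covered 24.09/29.530 of its cycle, so θ ≈ 360° × 24.09/29.530 = 293.7°.
With cos θ = 0.402, the lit fraction is (1 − 0.402)/2 ≈ 0.299, so 30%.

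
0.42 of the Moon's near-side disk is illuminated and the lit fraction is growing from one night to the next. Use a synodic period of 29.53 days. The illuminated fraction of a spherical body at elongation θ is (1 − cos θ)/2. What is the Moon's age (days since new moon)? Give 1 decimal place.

6.6 days

cos θ = 1 − 2f = 0.160, giving a principal value of 80.8°.
Before full moon the principal value applies: θ = 80.8°.
Age = 29.53 × 80.8°/360° ≈ 6.63 days.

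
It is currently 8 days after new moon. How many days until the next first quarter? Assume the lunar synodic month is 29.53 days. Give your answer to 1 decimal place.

28.9 days

First quarter is 0.25 of the way through the cycle: age 0.25 × 29.53 = 7.383 d.
Already past this cycle's first quarter; the next is at 7.383 + 29.53 = 36.913 d, so 36.913 − 8 = 28.913 days.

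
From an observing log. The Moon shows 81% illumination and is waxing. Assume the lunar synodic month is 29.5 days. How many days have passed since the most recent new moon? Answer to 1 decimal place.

cos θ = 1 − 2f = -0.620, giving a principal value of 128.3°.
Before full moon the principal value applies: θ = 128.3°.
That fraction of the synodic month is 128.3/360 × 29.5 d ≈ 10.51 d.

10.5 days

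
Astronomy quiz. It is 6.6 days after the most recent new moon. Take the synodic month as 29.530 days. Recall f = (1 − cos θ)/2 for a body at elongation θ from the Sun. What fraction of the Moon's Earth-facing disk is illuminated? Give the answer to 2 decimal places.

Elongation θ = 360° × 6.6/29.530 ≈ 80.5°.
Illuminated fraction = (1 − cos 80.5°)/2 = (1 − 0.166)/2 ≈ 0.417.

0.42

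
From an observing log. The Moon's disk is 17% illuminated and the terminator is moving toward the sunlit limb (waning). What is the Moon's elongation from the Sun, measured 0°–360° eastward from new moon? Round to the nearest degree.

From f = (1 − cos θ)/2: cos θ = 1 − 2×0.17 = 0.660; arccos → 48.7°.
A waning Moon lies in 180°–360°, so θ = 360° − 48.7° = 311.3°.

311°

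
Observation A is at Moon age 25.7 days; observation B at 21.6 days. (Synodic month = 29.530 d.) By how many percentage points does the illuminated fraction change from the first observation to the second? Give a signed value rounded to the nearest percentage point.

+40 percentage points

θ₁ = 360° × 25.7/29.530 = 313.3°, f₁ = (1 − cos θ₁)/2 = 0.157.
θ₂ = 360° × 21.6/29.530 = 263.3°, f₂ = (1 − cos θ₂)/2 = 0.558.
Change = f₂ − f₁ = +0.401 → +40 percentage points.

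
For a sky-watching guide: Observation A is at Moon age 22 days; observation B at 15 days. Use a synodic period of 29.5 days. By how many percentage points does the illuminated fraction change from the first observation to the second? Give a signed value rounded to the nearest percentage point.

+49 percentage points

θ₁ = 360° × 22/29.5 = 268.5°, f₁ = (1 − cos θ₁)/2 = 0.513.
θ₂ = 360° × 15/29.5 = 183.1°, f₂ = (1 − cos θ₂)/2 = 0.999.
Change = f₂ − f₁ = +0.486 → +49 percentage points.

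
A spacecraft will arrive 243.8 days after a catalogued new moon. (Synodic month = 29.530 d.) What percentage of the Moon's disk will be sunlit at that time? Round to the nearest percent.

243.8/29.530 = 8.256 lunations, so 8 complete cycles and 7.56 d into the next.
Elongation θ = 360° × 7.56/29.530 ≈ 92.2°.
With cos θ = (-0.038), the lit fraction is (1 − (-0.038))/2 ≈ 0.519, so 52%.

52%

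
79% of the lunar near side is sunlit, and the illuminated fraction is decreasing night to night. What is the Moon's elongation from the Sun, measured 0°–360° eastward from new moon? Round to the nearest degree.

235°

From f = (1 − cos θ)/2: cos θ = 1 − 2×0.79 = -0.580; arccos → 125.5°.
Waning ⇒ past full, so θ = 360° − 125.5° = 234.5°.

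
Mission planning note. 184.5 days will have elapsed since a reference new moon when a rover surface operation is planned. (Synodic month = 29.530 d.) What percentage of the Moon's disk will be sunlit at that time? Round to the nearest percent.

184.5 d spans 6 complete synodic months (6 × 29.530 = 177.18 d) plus 7.32 d.
Phase angle: θ = 360°·(7.32 d)/(29.530 d) = 89.2°.
cos 89.2° = 0.013, so f = (1 − 0.013)/2 = 0.493, so 49%.

49%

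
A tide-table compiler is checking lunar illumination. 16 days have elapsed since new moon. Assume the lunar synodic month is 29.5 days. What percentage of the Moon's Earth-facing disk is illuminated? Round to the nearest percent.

Phase angle: θ = 360°·(16 d)/(29.5 d) = 195.3°.
cos 195.3° = (-0.965), so f = (1 − (-0.965))/2 = 0.982, so 98%.

98%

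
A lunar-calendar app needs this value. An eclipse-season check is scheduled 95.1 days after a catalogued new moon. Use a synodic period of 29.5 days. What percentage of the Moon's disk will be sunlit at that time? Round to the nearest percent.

95.1/29.5 = 3.224 lunations, so 3 complete cycles and 6.60 d into the next.
Phase angle: θ = 360°·(6.60 d)/(29.5 d) = 80.5°.
With cos θ = 0.164, the lit fraction is (1 − 0.164)/2 ≈ 0.418, so 42%.

42%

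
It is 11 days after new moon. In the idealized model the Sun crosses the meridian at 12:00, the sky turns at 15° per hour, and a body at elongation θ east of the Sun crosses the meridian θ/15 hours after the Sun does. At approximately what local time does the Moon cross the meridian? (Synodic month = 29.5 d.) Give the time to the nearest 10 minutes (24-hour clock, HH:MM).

21:00

The Moon has covered 11/29.5 of its cycle, so θ ≈ 360° × 11/29.5 = 134.2°.
The Moon trails the Sun by θ/15 = 134.2/15 ≈ 8.95 hours.
12:00 + 8.949 h ≈ 20:57 → 21:00 to the nearest ten minutes.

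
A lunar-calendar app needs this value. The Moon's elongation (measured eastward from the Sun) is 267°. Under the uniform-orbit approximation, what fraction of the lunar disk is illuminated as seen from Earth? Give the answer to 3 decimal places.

0.526

Half-versine of 267°: (1 − (-0.052))/2 = 0.526.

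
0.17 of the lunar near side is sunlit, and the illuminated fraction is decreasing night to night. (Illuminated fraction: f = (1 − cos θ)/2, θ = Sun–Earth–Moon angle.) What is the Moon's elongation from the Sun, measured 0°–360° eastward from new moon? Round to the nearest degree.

311°

cos θ = 1 − 2f = 0.660, giving a principal value of 48.7°.
Waning ⇒ past full, so θ = 360° − 48.7° = 311.3°.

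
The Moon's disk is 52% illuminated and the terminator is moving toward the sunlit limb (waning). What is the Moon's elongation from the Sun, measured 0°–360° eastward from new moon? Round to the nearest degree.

268°

Invert f = (1 − cos θ)/2 to get cos θ = 1 − 2(0.52) = -0.040, hence θ₀ = arccos -0.040 = 92.3°.
Waning ⇒ past full, so θ = 360° − 92.3° = 267.7°.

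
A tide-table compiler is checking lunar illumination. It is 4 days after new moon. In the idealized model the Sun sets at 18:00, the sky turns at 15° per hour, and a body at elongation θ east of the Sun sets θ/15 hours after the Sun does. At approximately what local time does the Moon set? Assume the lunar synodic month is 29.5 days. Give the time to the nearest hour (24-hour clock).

21:00

The Moon has covered 4/29.5 of its cycle, so θ ≈ 360° × 4/29.5 = 48.8°.
At 15° of sky rotation per hour, 48.8° corresponds to a 3.25 h lag.
18:00 + 3.25 h ≈ 21:15 → 21:00 to the nearest hour.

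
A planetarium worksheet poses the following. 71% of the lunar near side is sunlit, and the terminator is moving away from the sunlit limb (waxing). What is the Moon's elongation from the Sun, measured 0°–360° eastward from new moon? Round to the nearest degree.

115°

Invert f = (1 − cos θ)/2 to get cos θ = 1 − 2(0.71) = -0.420, hence θ₀ = arccos -0.420 = 114.8°.
The Moon is waxing (0°–180°), so θ = 114.8° directly.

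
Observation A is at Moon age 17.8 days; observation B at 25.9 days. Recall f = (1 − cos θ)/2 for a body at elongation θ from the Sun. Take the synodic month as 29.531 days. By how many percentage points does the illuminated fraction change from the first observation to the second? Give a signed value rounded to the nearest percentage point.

First observation: θ = 360°·17.8/29.531 = 217.0°, so f = 0.899.
Second observation: θ = 315.7°, f = 0.142.
Δf = 0.142 − 0.899 = -0.757, i.e. -76 pp.

-76 percentage points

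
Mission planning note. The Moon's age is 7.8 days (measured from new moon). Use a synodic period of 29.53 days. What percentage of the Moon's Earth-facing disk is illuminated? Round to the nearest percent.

54%

Phase angle: θ = 360°·(7.8 d)/(29.53 d) = 95.1°.
cos 95.1° = (-0.089), so f = (1 − (-0.089))/2 = 0.544, so 54%.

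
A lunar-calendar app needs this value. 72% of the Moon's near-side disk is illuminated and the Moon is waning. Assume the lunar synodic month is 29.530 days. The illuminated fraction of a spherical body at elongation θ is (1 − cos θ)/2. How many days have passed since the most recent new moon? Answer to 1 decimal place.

20.0 days

Invert f = (1 − cos θ)/2 to get cos θ = 1 − 2(0.72) = -0.440, hence θ₀ = arccos -0.440 = 116.1°.
Since the Moon is past full (waning), take the reflex angle: θ = 360° − 116.1° = 243.9°.
Age = 29.530 × 243.9°/360° ≈ 20.01 days.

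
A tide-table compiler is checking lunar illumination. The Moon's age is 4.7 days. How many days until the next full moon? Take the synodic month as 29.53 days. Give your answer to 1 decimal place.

Full moon is 0.5 of the way through the cycle: age 0.5 × 29.53 = 14.765 d.
So 10.065 days remain (14.765 − 4.7).

10.1 days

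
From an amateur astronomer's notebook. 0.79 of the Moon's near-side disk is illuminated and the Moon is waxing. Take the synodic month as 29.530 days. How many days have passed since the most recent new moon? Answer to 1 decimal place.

10.3 days

cos θ = 1 − 2f = -0.580, giving a principal value of 125.5°.
The Moon is waxing (0°–180°), so θ = 125.5° directly.
That fraction of the synodic month is 125.5/360 × 29.530 d ≈ 10.29 d.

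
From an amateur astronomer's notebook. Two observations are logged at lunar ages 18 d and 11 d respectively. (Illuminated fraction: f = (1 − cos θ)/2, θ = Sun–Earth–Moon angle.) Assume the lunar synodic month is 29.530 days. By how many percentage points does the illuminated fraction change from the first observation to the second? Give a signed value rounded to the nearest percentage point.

-4 pp

First observation: θ = 360°·18/29.530 = 219.4°, so f = 0.886.
Second observation: θ = 134.1°, f = 0.848.
Δf = 0.848 − 0.886 = -0.038, i.e. -4 pp.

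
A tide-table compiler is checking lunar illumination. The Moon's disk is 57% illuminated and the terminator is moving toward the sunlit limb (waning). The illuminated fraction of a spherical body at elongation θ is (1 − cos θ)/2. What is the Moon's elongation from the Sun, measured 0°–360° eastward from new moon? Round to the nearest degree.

262°

From f = (1 − cos θ)/2: cos θ = 1 − 2×0.57 = -0.140; arccos → 98.0°.
Since the Moon is past full (waning), take the reflex angle: θ = 360° − 98.0° = 262.0°.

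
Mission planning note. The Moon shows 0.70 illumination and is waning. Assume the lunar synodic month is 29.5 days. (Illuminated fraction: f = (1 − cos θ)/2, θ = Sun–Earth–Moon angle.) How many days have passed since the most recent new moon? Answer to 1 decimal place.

Invert f = (1 − cos θ)/2 to get cos θ = 1 − 2(0.70) = -0.400, hence θ₀ = arccos -0.400 = 113.6°.
A waning Moon lies in 180°–360°, so θ = 360° − 113.6° = 246.4°.
At 360°/29.5 d per day, 246.4° corresponds to 20.19 days.

20.2 days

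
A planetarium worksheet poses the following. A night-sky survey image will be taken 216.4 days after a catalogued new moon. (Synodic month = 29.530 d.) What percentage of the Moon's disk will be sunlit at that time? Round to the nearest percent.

Reduce mod P: 216.4 − 7×29.530 = 9.69 d into the current lunation.
Elongation θ = 360° × 9.69/29.530 ≈ 118.1°.
Illuminated fraction = (1 − cos 118.1°)/2 = (1 − (-0.471))/2 ≈ 0.736, so 74%.

74%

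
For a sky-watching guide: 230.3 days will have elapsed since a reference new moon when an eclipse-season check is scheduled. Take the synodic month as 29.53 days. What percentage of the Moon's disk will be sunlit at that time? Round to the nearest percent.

Reduce mod P: 230.3 − 7×29.53 = 23.59 d into the current lunation.
Elongation θ = 360° × 23.59/29.53 ≈ 287.6°.
Illuminated fraction = (1 − cos 287.6°)/2 = (1 − 0.302)/2 ≈ 0.349, so 35%.

35%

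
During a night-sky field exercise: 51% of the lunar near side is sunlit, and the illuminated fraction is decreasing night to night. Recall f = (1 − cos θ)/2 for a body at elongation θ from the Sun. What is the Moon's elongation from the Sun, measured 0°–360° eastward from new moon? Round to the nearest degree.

From f = (1 − cos θ)/2: cos θ = 1 − 2×0.51 = -0.020; arccos → 91.1°.
Since the Moon is past full (waning), take the reflex angle: θ = 360° − 91.1° = 268.9°.

269°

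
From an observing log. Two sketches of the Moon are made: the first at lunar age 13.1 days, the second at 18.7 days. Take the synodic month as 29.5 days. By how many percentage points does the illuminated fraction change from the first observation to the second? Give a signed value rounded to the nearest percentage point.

θ₁ = 360° × 13.1/29.5 = 159.9°, f₁ = (1 − cos θ₁)/2 = 0.969.
θ₂ = 360° × 18.7/29.5 = 228.2°, f₂ = (1 − cos θ₂)/2 = 0.833.
Change = f₂ − f₁ = -0.136 → -14 percentage points.

-14 percentage points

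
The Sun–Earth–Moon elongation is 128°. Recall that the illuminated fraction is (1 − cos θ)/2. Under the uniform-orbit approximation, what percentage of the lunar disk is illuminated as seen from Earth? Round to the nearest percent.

cos 128° = (-0.616), so f = (1 − (-0.616))/2 = 0.808, i.e. 81%.

81%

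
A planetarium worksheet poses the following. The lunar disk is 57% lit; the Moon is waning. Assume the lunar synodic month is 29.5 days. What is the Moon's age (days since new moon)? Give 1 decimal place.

From f = (1 − cos θ)/2: cos θ = 1 − 2×0.57 = -0.140; arccos → 98.0°.
A waning Moon lies in 180°–360°, so θ = 360° − 98.0° = 262.0°.
That fraction of the synodic month is 262.0/360 × 29.5 d ≈ 21.47 d.

21.5 days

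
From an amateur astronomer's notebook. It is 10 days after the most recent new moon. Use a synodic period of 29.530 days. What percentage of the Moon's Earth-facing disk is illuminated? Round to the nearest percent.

Phase angle: θ = 360°·(10 d)/(29.530 d) = 121.9°.
cos 121.9° = (-0.529), so f = (1 − (-0.529))/2 = 0.764, so 76%.

76%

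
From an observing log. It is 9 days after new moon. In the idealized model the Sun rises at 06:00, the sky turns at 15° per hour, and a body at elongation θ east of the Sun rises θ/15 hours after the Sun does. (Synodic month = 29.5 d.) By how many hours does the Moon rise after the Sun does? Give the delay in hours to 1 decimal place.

7.3 h

Elongation θ = 360° × 9/29.5 ≈ 109.8°.
The Moon trails the Sun by θ/15 = 109.8/15 ≈ 7.32 hours.
So the Moon rises 7.32 h after the Sun.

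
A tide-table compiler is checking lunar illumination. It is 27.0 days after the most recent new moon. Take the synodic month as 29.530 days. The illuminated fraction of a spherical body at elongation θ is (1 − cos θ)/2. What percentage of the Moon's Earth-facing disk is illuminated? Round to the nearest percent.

Phase angle: θ = 360°·(27.0 d)/(29.530 d) = 329.2°.
cos 329.2° = 0.859, so f = (1 − 0.859)/2 = 0.071, so 7%.

7%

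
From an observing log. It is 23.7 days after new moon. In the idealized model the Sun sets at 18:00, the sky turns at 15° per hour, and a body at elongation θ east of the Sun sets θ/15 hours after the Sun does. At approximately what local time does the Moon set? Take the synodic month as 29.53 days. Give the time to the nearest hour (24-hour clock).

Elongation θ = 360° × 23.7/29.53 ≈ 288.9°.
Delay after the Sun = 288.9° / (15°/h) ≈ 19.26 h.
18:00 + 19.26 h ≈ 13:16 → 13:00 to the nearest hour.

13:00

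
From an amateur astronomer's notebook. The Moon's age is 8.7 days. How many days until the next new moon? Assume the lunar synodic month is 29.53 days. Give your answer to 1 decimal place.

20.8 days

The next new moon completes the synodic month: 29.53 − 8.7 = 20.830 days.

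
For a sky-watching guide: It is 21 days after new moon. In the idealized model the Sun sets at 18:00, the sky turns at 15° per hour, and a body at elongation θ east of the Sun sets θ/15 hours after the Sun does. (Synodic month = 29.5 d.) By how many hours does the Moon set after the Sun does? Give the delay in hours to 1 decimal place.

The Moon has covered 21/29.5 of its cycle, so θ ≈ 360° × 21/29.5 = 256.3°.
The Moon trails the Sun by θ/15 = 256.3/15 ≈ 17.08 hours.
So the Moon sets 17.08 h after the Sun.

17.1 h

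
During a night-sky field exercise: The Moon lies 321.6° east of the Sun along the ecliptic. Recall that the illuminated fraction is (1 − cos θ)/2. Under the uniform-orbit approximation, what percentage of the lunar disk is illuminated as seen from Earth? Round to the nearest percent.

11%

Half-versine of 321.6°: (1 − 0.784)/2 = 0.108, i.e. 11%.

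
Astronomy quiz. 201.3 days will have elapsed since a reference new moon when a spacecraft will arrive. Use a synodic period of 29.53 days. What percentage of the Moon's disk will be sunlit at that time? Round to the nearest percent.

201.3/29.53 = 6.817 lunations, so 6 complete cycles and 24.12 d into the next.
Phase angle: θ = 360°·(24.12 d)/(29.53 d) = 294.0°.
cos 294.0° = 0.407, so f = (1 − 0.407)/2 = 0.296, so 30%.

30%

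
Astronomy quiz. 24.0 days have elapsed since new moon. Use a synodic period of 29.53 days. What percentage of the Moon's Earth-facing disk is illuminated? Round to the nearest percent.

Elongation θ = 360° × 24.0/29.53 ≈ 292.6°.
cos 292.6° = 0.384, so f = (1 − 0.384)/2 = 0.308, so 31%.

31%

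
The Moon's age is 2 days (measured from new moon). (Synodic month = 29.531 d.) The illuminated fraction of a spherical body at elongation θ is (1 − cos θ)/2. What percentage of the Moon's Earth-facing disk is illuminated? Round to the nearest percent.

Phase angle: θ = 360°·(2 d)/(29.531 d) = 24.4°.
cos 24.4° = 0.911, so f = (1 − 0.911)/2 = 0.045, so 4%.

4%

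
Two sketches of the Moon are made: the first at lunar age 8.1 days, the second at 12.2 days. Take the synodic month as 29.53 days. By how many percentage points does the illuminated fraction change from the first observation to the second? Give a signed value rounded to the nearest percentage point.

+35 percentage points

First observation: θ = 360°·8.1/29.53 = 98.7°, so f = 0.576.
Second observation: θ = 148.7°, f = 0.927.
Δf = 0.927 − 0.576 = +0.351, i.e. +35 pp.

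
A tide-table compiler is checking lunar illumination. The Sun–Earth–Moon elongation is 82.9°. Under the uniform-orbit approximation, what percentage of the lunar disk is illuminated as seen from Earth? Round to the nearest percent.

cos 82.9° = 0.124, so f = (1 − 0.124)/2 = 0.438, i.e. 44%.

44%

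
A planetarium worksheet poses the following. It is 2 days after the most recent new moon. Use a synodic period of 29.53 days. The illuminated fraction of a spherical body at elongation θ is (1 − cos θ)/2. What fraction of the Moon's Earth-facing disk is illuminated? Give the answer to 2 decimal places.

0.04

Elongation θ = 360° × 2/29.53 ≈ 24.4°.
Illuminated fraction = (1 − cos 24.4°)/2 = (1 − 0.911)/2 ≈ 0.045.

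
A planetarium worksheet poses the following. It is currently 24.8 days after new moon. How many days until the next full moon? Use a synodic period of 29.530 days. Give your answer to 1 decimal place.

19.5 days

Full moon is 0.5 of the way through the cycle: age 0.5 × 29.530 = 14.765 d.
Already past this cycle's full moon; the next is at 14.765 + 29.530 = 44.295 d, so 44.295 − 24.8 = 19.495 days.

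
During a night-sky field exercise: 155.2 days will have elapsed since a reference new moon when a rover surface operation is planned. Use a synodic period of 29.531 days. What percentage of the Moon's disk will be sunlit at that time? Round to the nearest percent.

155.2 d spans 5 complete synodic months (5 × 29.531 = 147.66 d) plus 7.54 d.
The Moon has covered 7.54/29.531 of its cycle, so θ ≈ 360° × 7.54/29.531 = 92.0°.
cos 92.0° = (-0.035), so f = (1 − (-0.035))/2 = 0.517, so 52%.

52%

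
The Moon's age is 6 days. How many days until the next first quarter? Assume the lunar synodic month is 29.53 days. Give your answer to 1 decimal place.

First quarter occurs at elongation 90°, i.e. at age 29.53 × 90/360 = 7.383 d.
That is 7.383 − 6 = 1.383 days ahead.

1.4 days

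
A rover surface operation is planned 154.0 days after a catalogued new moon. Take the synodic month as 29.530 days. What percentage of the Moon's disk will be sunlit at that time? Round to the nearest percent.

Reduce mod P: 154.0 − 5×29.530 = 6.35 d into the current lunation.
Elongation θ = 360° × 6.35/29.530 ≈ 77.4°.
Illuminated fraction = (1 − cos 77.4°)/2 = (1 − 0.218)/2 ≈ 0.391, so 39%.

39%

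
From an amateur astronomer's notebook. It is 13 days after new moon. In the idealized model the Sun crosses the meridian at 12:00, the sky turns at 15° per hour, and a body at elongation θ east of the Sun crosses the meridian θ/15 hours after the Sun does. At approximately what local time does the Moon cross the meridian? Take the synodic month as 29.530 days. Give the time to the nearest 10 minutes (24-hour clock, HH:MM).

Elongation θ = 360° × 13/29.530 ≈ 158.5°.
At 15° of sky rotation per hour, 158.5° corresponds to a 10.57 h lag.
12:00 + 10.566 h ≈ 22:34 → 22:30 to the nearest ten minutes.

22:30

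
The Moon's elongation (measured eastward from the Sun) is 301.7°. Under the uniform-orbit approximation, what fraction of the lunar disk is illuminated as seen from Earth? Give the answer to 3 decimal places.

0.237

cos 301.7° = 0.525, so f = (1 − 0.525)/2 = 0.237.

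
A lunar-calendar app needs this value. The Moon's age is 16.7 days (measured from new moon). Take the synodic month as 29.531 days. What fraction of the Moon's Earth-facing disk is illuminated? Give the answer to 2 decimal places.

0.96

Phase angle: θ = 360°·(16.7 d)/(29.531 d) = 203.6°.
cos 203.6° = (-0.916), so f = (1 − (-0.916))/2 = 0.958.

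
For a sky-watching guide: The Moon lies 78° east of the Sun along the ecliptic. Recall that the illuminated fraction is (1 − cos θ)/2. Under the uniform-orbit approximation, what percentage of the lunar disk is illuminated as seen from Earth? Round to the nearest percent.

40%

cos 78° = 0.208, so f = (1 − 0.208)/2 = 0.396, i.e. 40%.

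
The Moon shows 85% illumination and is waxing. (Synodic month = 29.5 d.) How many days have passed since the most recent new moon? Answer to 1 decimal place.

11.0 days

Invert f = (1 − cos θ)/2 to get cos θ = 1 − 2(0.85) = -0.700, hence θ₀ = arccos -0.700 = 134.4°.
Before full moon the principal value applies: θ = 134.4°.
At 360°/29.5 d per day, 134.4° corresponds to 11.02 days.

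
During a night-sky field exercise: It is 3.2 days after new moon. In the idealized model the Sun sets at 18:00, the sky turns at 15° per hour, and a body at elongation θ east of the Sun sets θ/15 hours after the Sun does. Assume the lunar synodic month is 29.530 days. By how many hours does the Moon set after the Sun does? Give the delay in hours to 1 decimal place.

The Moon has covered 3.2/29.530 of its cycle, so θ ≈ 360° × 3.2/29.530 = 39.0°.
At 15° of sky rotation per hour, 39.0° corresponds to a 2.60 h lag.
So the Moon sets 2.60 h after the Sun.

2.6 h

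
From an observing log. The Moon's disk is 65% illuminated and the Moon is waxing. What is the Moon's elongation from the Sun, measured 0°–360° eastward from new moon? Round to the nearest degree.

Invert f = (1 − cos θ)/2 to get cos θ = 1 − 2(0.65) = -0.300, hence θ₀ = arccos -0.300 = 107.5°.
Before full moon the principal value applies: θ = 107.5°.

107°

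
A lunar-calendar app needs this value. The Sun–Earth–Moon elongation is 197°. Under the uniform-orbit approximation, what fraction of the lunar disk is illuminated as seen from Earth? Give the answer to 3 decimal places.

Half-versine of 197°: (1 − (-0.956))/2 = 0.978.

0.978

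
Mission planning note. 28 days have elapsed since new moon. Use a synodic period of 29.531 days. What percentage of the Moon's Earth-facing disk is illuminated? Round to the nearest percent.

Phase angle: θ = 360°·(28 d)/(29.531 d) = 341.3°.
Illuminated fraction = (1 − cos 341.3°)/2 = (1 − 0.947)/2 ≈ 0.026, so 3%.

3%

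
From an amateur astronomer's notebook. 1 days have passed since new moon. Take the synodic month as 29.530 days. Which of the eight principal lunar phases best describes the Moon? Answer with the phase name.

θ ≈ 360° × 1/29.530 = 12°, which falls in the new moon sector.

new moon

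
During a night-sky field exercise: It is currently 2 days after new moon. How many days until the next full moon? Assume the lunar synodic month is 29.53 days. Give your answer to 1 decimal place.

Full moon is 0.5 of the way through the cycle: age 0.5 × 29.53 = 14.765 d.
So 12.765 days remain (14.765 − 2).

12.8 days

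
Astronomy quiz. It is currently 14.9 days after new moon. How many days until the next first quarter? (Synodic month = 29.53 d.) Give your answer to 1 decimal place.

22.0 days

First quarter is 0.25 of the way through the cycle: age 0.25 × 29.53 = 7.383 d.
Already past this cycle's first quarter; the next is at 7.383 + 29.53 = 36.913 d, so 36.913 − 14.9 = 22.013 days.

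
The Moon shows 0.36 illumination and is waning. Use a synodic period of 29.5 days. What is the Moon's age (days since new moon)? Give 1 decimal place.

From f = (1 − cos θ)/2: cos θ = 1 − 2×0.36 = 0.280; arccos → 73.7°.
Waning ⇒ past full, so θ = 360° − 73.7° = 286.3°.
That fraction of the synodic month is 286.3/360 × 29.5 d ≈ 23.46 d.

23.5 days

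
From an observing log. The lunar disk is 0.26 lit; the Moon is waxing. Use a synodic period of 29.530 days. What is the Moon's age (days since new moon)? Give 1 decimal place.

5.0 days

From f = (1 − cos θ)/2: cos θ = 1 − 2×0.26 = 0.480; arccos → 61.3°.
Before full moon the principal value applies: θ = 61.3°.
That fraction of the synodic month is 61.3/360 × 29.530 d ≈ 5.03 d.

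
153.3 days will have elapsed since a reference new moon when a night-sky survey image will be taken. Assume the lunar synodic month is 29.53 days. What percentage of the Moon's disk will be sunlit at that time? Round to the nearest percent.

153.3 d spans 5 complete synodic months (5 × 29.53 = 147.65 d) plus 5.65 d.
Elongation θ = 360° × 5.65/29.53 ≈ 68.9°.
With cos θ = 0.360, the lit fraction is (1 − 0.360)/2 ≈ 0.320, so 32%.

32%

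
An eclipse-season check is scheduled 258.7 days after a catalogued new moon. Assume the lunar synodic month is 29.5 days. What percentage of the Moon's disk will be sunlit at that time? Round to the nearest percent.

258.7/29.5 = 8.769 lunations, so 8 complete cycles and 22.70 d into the next.
The Moon has covered 22.70/29.5 of its cycle, so θ ≈ 360° × 22.70/29.5 = 277.0°.
With cos θ = 0.122, the lit fraction is (1 − 0.122)/2 ≈ 0.439, so 44%.

44%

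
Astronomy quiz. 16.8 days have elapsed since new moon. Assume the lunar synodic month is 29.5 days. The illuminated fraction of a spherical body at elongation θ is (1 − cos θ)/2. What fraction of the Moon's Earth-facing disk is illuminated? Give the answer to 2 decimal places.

Elongation θ = 360° × 16.8/29.5 ≈ 205.0°.
cos 205.0° = (-0.906), so f = (1 − (-0.906))/2 = 0.953.

0.95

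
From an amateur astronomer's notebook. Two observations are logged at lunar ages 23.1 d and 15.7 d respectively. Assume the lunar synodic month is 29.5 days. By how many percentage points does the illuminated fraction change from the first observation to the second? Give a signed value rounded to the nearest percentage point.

+59 percentage points

θ₁ = 360° × 23.1/29.5 = 281.9°, f₁ = (1 − cos θ₁)/2 = 0.397.
θ₂ = 360° × 15.7/29.5 = 191.6°, f₂ = (1 − cos θ₂)/2 = 0.990.
Change = f₂ − f₁ = +0.593 → +59 percentage points.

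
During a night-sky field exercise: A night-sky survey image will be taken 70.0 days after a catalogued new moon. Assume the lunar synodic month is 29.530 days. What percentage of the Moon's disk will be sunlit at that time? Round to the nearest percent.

70.0/29.530 = 2.370 lunations, so 2 complete cycles and 10.94 d into the next.
Phase angle: θ = 360°·(10.94 d)/(29.530 d) = 133.4°.
Illuminated fraction = (1 − cos 133.4°)/2 = (1 − (-0.687))/2 ≈ 0.843, so 84%.

84%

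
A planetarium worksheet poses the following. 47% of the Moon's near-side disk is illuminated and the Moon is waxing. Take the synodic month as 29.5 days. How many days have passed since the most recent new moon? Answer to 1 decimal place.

From f = (1 − cos θ)/2: cos θ = 1 − 2×0.47 = 0.060; arccos → 86.6°.
Before full moon the principal value applies: θ = 86.6°.
That fraction of the synodic month is 86.6/360 × 29.5 d ≈ 7.09 d.

7.1 days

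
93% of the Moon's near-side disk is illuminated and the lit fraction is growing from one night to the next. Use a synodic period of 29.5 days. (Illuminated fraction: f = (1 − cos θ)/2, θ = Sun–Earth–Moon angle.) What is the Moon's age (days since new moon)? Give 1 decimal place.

12.2 days

Invert f = (1 − cos θ)/2 to get cos θ = 1 − 2(0.93) = -0.860, hence θ₀ = arccos -0.860 = 149.3°.
The Moon is waxing (0°–180°), so θ = 149.3° directly.
At 360°/29.5 d per day, 149.3° corresponds to 12.24 days.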